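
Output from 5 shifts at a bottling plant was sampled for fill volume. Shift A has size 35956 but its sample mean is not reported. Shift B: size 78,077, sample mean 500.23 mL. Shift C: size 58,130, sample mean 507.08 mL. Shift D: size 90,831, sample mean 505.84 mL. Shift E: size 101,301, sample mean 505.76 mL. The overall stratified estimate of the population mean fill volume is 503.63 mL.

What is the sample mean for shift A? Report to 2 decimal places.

493.85

Σ Nₕx̄ₕ = N·μ, so 35956·x̄_A = 364295·503.63 − (78077·500.23 + 58130·507.08 + 90831·505.84 + 101301·505.76).
= 183469890.85 − 165712964.91 = 17756925.94.
x̄_A = 17756925.94 / 35956 = 493.8515... → 493.85.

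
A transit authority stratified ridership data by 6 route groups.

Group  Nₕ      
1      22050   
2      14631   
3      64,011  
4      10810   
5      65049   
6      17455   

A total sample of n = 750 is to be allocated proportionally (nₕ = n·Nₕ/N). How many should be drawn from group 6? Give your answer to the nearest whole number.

N = 22050 + 14631 + 64011 + 10810 + 65049 + 17455 = 194006.
n_6 = 750·17455/194006 = 67.479... → 67.

67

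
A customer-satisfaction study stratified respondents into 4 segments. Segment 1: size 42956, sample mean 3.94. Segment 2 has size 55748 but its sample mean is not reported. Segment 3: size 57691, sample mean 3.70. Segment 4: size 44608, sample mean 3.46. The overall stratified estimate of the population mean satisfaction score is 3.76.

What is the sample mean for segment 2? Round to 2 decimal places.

3.92

N = 42956 + 55748 + 57691 + 44608 = 201003.
Overall total = μ·N = 3.76·201003 = 755771.28.
Subtract the known strata: 42956·3.94 + 57691·3.70 + 44608·3.46 = 537047.02.
Remaining total for segment 2: 755771.28 − 537047.02 = 218724.26.
Divide by its size: 218724.26 / 55748 = 3.9234... → 3.92.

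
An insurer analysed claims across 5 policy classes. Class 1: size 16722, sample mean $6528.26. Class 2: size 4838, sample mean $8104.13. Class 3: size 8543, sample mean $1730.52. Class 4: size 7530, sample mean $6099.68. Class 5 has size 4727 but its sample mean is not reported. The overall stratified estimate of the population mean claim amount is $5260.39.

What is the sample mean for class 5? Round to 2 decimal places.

N = 16722 + 4838 + 8543 + 7530 + 4727 = 42360.
Overall total = μ·N = 5260.39·42360 = 222830120.4.
Subtract the known strata: 16722·6528.26 + 4838·8104.13 + 8543·1730.52 + 7530·6099.68 = 209087767.42.
Remaining total for class 5: 222830120.4 − 209087767.42 = 13742352.98.
Divide by its size: 13742352.98 / 4727 = 2907.2039... → 2907.20.

2907.20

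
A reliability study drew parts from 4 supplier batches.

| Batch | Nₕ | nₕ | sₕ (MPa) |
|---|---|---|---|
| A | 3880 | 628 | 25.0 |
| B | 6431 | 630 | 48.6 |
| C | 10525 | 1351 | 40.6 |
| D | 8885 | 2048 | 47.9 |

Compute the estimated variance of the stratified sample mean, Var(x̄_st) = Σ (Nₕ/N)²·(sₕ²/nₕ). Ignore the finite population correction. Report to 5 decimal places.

N = 29721; Wₕ = Nₕ/N.
batch A: (3880/29721)²·25.0²/628 = 0.01696122
batch B: (6431/29721)²·48.6²/630 = 0.17553437
batch C: (10525/29721)²·40.6²/1351 = 0.15300798
batch D: (8885/29721)²·47.9²/2048 = 0.10012190
Sum = 0.44562548 → 0.44563.

0.44563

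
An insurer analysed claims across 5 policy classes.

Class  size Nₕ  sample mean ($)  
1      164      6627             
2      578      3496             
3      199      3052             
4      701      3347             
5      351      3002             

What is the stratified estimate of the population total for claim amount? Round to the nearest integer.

1: 164·6627 = 1086828
2: 578·3496 = 2020688
3: 199·3052 = 607348
4: 701·3347 = 2346247
5: 351·3002 = 1053702
τ̂ = Σ Nₕx̄ₕ = 7114813.

7114813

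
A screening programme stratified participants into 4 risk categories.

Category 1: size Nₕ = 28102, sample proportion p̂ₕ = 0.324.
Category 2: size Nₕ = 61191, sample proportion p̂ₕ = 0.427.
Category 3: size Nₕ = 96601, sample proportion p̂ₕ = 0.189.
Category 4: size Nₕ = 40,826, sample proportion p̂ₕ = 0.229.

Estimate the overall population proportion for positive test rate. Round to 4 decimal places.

N = 28102 + 61191 + 96601 + 40826 = 226720.
Overall proportion = Σ (Nₕ/N)·p̂ₕ.
Σ Nₕp̂ₕ = 9105.048 + 26128.557 + 18257.589 + 9349.154 = 62840.348.
62840.348 / 226720 = 0.277172... → 0.2772.

0.2772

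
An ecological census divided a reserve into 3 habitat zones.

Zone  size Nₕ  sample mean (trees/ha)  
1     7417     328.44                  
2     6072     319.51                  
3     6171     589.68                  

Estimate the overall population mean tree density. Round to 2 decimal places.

N = 7417 + 6072 + 6171 = 19660.
Overall mean = Σ (Nₕ/N)·x̄ₕ — weight by population share, not a simple average.
Σ Nₕx̄ₕ = 7417·328.44 + 6072·319.51 + 6171·589.68 = 2436039.48 + 1940064.72 + 3638915.28 = 8015019.48.
Divide by N: 8015019.48 / 19660 = 407.6816... → 407.68.

407.68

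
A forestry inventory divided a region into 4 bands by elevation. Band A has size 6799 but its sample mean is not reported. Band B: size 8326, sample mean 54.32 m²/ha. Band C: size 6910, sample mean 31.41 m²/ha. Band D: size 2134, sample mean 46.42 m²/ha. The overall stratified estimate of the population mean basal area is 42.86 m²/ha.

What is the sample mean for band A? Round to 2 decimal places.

Σ Nₕx̄ₕ = N·μ, so 6799·x̄_A = 24169·42.86 − (8326·54.32 + 6910·31.41 + 2134·46.42).
= 1035883.34 − 768371.7 = 267511.64.
x̄_A = 267511.64 / 6799 = 39.3457... → 39.35.

39.35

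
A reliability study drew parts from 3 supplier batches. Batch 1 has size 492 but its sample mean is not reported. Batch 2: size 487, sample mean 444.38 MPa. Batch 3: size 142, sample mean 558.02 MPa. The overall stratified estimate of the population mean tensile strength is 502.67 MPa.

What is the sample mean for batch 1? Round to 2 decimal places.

Σ Nₕx̄ₕ = N·μ, so 492·x̄_1 = 1121·502.67 − (487·444.38 + 142·558.02).
= 563493.07 − 295651.9 = 267841.17.
x̄_1 = 267841.17 / 492 = 544.3926... → 544.39.

544.39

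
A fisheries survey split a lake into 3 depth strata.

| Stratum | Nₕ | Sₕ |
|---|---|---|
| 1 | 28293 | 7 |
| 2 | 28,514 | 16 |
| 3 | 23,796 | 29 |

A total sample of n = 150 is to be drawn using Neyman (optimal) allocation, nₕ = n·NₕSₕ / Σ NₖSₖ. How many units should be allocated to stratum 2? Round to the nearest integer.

Σ NₕSₕ = 28293·7 + 28514·16 + 23796·29 = 1344359.
Share for 2: 456224/1344359 = 0.33936.
n_2 = 150 × 0.33936 = 50.904... → 51.

51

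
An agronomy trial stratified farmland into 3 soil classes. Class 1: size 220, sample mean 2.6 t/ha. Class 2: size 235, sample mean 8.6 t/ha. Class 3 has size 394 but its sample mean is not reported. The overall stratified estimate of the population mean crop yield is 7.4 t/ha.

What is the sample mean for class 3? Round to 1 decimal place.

9.4

N = 220 + 235 + 394 = 849.
Overall total = μ·N = 7.4·849 = 6282.6.
Subtract the known strata: 220·2.6 + 235·8.6 = 2593.
Remaining total for class 3: 6282.6 − 2593 = 3689.6.
Divide by its size: 3689.6 / 394 = 9.364... → 9.4.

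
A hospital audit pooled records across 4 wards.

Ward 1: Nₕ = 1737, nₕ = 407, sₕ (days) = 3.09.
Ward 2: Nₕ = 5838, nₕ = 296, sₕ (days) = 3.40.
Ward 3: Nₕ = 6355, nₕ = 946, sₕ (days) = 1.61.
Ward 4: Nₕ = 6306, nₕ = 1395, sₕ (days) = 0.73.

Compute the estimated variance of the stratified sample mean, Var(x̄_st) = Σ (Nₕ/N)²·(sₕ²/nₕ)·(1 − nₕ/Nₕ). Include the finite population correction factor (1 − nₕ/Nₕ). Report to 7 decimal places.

N = 20236; Wₕ = Nₕ/N.
ward 1: (1737/20236)²·3.09²/407·(1 − 407/1737) = 0.0001323502
ward 2: (5838/20236)²·3.40²/296·(1 − 296/5838) = 0.0030856552
ward 3: (6355/20236)²·1.61²/946·(1 − 946/6355) = 0.0002300085
ward 4: (6306/20236)²·0.73²/1395·(1 − 1395/6306) = 0.0000288899
Sum = 0.0034769038 → 0.0034769.

0.0034769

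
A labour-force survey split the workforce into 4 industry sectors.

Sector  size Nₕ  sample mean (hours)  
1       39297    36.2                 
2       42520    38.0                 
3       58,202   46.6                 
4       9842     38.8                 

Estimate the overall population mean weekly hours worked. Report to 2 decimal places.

40.92

N = 39297 + 42520 + 58202 + 9842 = 149861.
The stratified mean weights each stratum mean by its population share Nₕ/N.
Σ Nₕx̄ₕ = 39297·36.2 + 42520·38.0 + 58202·46.6 + 9842·38.8 = 1422551.4 + 1615760 + 2712213.2 + 381869.6 = 6132394.2.
Divide by N: 6132394.2 / 149861 = 40.9205... → 40.92.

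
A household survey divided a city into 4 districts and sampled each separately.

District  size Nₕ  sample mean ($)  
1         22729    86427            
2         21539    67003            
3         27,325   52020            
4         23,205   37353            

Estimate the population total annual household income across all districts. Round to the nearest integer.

Population total = Σ Nₕ·x̄ₕ (each stratum's size times its mean).
22729·86427 + 21539·67003 + 27325·52020 + 23205·37353 = 1964399283 + 1443177617 + 1421446500 + 866776365 = 5695799765.

5695799765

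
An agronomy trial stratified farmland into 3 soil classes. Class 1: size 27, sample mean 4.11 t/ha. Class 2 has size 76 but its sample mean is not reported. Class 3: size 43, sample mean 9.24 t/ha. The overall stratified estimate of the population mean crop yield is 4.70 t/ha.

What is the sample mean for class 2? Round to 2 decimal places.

2.34

N = 27 + 76 + 43 = 146.
Overall total = μ·N = 4.70·146 = 686.2.
Subtract the known strata: 27·4.11 + 43·9.24 = 508.29.
Remaining total for class 2: 686.2 − 508.29 = 177.91.
Divide by its size: 177.91 / 76 = 2.3409... → 2.34.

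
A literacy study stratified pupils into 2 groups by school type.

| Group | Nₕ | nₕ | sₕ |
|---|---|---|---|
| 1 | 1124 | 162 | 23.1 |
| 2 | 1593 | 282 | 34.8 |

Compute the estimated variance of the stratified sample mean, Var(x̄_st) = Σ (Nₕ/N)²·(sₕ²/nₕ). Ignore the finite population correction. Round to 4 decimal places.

2.0400

N = 2717. Term for each stratum: Wₕ²sₕ²/nₕ.
Var(x̄_st) = 0.5637185 + 1.4762559 = 2.0399744 → 2.0400.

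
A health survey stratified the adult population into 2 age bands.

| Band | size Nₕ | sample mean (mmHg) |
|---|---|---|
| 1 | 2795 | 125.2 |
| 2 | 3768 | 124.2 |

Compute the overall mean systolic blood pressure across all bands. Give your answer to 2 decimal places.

124.63

N = 6563; weights Wₕ = Nₕ/N = (0.4259, 0.5741).
x̄_st = Σ Wₕ·x̄ₕ = 0.4259·125.2 + 0.5741·124.2 ≈ 124.6259...
→ 124.63.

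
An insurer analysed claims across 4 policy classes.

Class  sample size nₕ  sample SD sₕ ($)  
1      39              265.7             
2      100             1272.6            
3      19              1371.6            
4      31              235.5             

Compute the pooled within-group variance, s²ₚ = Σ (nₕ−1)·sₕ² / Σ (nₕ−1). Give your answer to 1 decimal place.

1073195.7

Degrees of freedom: 38 + 99 + 18 + 30 = 185.
Σ(nₕ−1)sₕ² = 38·70596.49 + 99·1619510.76 + 18·1881286.56 + 30·55460.25 = 198541197.44.
s²ₚ = 198541197.44 / 185 = 1073195.662... → 1073195.7.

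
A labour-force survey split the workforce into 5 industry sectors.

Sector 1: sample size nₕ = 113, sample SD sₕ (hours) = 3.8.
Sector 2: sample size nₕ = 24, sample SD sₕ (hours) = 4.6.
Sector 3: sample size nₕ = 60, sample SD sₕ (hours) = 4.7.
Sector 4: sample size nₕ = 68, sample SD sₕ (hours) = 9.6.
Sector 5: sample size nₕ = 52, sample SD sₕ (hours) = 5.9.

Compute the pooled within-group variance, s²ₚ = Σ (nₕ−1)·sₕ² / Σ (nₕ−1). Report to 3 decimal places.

36.402

1: (113−1)·3.8² = 112·14.44 = 1617.28
2: (24−1)·4.6² = 23·21.16 = 486.68
3: (60−1)·4.7² = 59·22.09 = 1303.31
4: (68−1)·9.6² = 67·92.16 = 6174.72
5: (52−1)·5.9² = 51·34.81 = 1775.31
Numerator = 11357.3; denominator = Σ(nₕ−1) = 312.
s²ₚ = 11357.3/312 = 36.40160... → 36.402.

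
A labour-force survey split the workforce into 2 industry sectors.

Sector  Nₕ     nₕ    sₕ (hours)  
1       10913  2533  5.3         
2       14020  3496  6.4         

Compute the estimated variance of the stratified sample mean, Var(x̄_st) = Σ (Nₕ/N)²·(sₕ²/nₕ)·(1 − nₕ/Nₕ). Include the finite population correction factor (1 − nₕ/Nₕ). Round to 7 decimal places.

N = 24933. Term for each stratum: Wₕ²sₕ²/nₕ·(1−nₕ/Nₕ).
Var(x̄_st) = 0.0016313819 + 0.0027807907 = 0.0044121726 → 0.0044122.

0.0044122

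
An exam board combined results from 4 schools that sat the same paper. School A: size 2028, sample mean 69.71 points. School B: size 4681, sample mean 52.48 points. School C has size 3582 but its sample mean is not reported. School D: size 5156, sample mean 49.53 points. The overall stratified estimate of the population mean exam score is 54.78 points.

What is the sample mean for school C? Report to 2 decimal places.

N = 2028 + 4681 + 3582 + 5156 = 15447.
Overall total = μ·N = 54.78·15447 = 846186.66.
Subtract the known strata: 2028·69.71 + 4681·52.48 + 5156·49.53 = 642407.44.
Remaining total for school C: 846186.66 − 642407.44 = 203779.22.
Divide by its size: 203779.22 / 3582 = 56.8898... → 56.89.

56.89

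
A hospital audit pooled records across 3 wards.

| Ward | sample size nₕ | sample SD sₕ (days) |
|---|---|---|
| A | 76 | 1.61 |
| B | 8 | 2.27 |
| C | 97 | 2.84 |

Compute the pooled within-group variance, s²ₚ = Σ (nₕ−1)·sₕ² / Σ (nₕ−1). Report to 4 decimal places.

Degrees of freedom: 75 + 7 + 96 = 178.
Σ(nₕ−1)sₕ² = 75·2.5921 + 7·5.1529 + 96·8.0656 = 1004.7754.
s²ₚ = 1004.7754 / 178 = 5.644806... → 5.6448.

5.6448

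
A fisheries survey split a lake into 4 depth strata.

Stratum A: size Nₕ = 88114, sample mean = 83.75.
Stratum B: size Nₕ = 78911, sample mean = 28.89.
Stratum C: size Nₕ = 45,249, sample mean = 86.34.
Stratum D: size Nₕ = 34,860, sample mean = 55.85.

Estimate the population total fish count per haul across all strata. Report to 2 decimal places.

15513015.95

Population total = Σ Nₕ·x̄ₕ (each stratum's size times its mean).
88114·83.75 + 78911·28.89 + 45249·86.34 + 34860·55.85 = 7379547.5 + 2279738.79 + 3906798.66 + 1946931 = 15513015.95.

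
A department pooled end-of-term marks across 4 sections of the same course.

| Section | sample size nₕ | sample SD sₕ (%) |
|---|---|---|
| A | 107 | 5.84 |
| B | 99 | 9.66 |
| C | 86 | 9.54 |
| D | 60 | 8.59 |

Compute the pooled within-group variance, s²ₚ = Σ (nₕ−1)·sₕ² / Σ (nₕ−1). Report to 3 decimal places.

Degrees of freedom: 106 + 98 + 85 + 59 = 348.
Σ(nₕ−1)sₕ² = 106·34.1056 + 98·93.3156 + 85·91.0116 + 59·73.7881 = 24849.6063.
s²ₚ = 24849.6063 / 348 = 71.40691... → 71.407.

71.407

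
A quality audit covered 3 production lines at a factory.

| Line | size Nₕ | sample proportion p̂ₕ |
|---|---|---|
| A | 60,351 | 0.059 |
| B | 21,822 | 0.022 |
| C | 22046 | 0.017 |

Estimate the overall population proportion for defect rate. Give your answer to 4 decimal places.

N = 60351 + 21822 + 22046 = 104219.
Overall proportion = Σ (Nₕ/N)·p̂ₕ.
Σ Nₕp̂ₕ = 3560.709 + 480.084 + 374.782 = 4415.575.
4415.575 / 104219 = 0.042368... → 0.0424.

0.0424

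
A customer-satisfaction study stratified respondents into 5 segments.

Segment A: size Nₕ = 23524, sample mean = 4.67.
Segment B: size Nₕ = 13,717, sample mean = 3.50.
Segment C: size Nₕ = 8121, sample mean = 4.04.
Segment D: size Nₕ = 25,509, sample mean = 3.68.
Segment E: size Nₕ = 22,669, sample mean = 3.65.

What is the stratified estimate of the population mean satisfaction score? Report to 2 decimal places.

N = 93540; weights Wₕ = Nₕ/N = (0.2515, 0.1466, 0.0868, 0.2727, 0.2423).
x̄_st = Σ Wₕ·x̄ₕ = 0.2515·4.67 + 0.1466·3.50 + 0.0868·4.04 + 0.2727·3.68 + 0.2423·3.65 ≈ 3.9266...
→ 3.93.

3.93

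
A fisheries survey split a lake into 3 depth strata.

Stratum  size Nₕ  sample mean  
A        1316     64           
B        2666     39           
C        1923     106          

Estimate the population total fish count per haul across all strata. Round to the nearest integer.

A: 1316·64 = 84224
B: 2666·39 = 103974
C: 1923·106 = 203838
τ̂ = Σ Nₕx̄ₕ = 392036.

392036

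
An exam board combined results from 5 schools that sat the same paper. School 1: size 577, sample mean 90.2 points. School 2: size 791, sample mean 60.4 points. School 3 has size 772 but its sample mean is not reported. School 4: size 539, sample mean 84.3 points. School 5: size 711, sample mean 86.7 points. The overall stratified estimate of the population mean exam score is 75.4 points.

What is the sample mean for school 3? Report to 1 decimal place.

Σ Nₕx̄ₕ = N·μ, so 772·x̄_3 = 3390·75.4 − (577·90.2 + 791·60.4 + 539·84.3 + 711·86.7).
= 255606 − 206903.2 = 48702.8.
x̄_3 = 48702.8 / 772 = 63.087... → 63.1.

63.1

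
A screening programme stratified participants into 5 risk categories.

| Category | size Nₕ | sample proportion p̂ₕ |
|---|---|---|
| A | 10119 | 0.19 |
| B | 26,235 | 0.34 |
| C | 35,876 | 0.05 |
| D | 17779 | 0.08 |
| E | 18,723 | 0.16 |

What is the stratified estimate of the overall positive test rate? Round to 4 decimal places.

Wₕ = Nₕ/N with N = 108732: 0.0931, 0.2413, 0.3299, 0.1635, 0.1722.
p̂_st = 0.0931·0.19 + 0.2413·0.34 + 0.3299·0.05 + 0.1635·0.08 + 0.1722·0.16 ≈ 0.156847... → 0.1568.

0.1568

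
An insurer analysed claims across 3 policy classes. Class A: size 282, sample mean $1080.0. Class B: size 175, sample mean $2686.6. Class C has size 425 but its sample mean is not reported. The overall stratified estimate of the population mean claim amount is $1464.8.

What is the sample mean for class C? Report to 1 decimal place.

N = 282 + 175 + 425 = 882.
Overall total = μ·N = 1464.8·882 = 1291953.6.
Subtract the known strata: 282·1080.0 + 175·2686.6 = 774715.
Remaining total for class C: 1291953.6 − 774715 = 517238.6.
Divide by its size: 517238.6 / 425 = 1217.032 → 1217.0.

1217.0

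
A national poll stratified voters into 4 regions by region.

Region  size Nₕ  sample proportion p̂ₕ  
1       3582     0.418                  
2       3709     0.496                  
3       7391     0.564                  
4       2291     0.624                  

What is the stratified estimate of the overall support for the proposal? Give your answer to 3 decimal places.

Wₕ = Nₕ/N with N = 16973: 0.2110, 0.2185, 0.4355, 0.1350.
p̂_st = 0.2110·0.418 + 0.2185·0.496 + 0.4355·0.564 + 0.1350·0.624 ≈ 0.52643... → 0.526.

0.526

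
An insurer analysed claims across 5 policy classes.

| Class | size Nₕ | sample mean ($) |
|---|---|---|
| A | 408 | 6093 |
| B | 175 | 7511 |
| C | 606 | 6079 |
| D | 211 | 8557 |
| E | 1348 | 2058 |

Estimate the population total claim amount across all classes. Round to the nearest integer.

12063954

A: 408·6093 = 2485944
B: 175·7511 = 1314425
C: 606·6079 = 3683874
D: 211·8557 = 1805527
E: 1348·2058 = 2774184
τ̂ = Σ Nₕx̄ₕ = 12063954.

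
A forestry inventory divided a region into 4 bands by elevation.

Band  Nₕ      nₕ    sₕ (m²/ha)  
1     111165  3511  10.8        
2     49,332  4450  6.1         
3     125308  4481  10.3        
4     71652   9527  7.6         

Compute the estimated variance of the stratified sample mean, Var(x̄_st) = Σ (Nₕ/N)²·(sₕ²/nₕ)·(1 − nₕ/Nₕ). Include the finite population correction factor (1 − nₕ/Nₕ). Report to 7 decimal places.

0.0062730

N = 357457; Wₕ = Nₕ/N.
band 1: (111165/357457)²·10.8²/3511·(1 − 3511/111165) = 0.0031114821
band 2: (49332/357457)²·6.1²/4450·(1 − 4450/49332) = 0.0001448949
band 3: (125308/357457)²·10.3²/4481·(1 − 4481/125308) = 0.0028053993
band 4: (71652/357457)²·7.6²/9527·(1 − 9527/71652) = 0.0002112118
Sum = 0.0062729881 → 0.0062730.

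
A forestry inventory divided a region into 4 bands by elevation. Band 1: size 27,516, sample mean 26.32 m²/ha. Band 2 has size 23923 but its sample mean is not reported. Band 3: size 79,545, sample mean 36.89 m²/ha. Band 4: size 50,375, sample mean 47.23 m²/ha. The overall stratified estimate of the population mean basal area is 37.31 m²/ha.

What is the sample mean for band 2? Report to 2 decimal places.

Σ Nₕx̄ₕ = N·μ, so 23923·x̄_2 = 181359·37.31 − (27516·26.32 + 79545·36.89 + 50375·47.23).
= 6766504.29 − 6037847.42 = 728656.87.
x̄_2 = 728656.87 / 23923 = 30.4584... → 30.46.

30.46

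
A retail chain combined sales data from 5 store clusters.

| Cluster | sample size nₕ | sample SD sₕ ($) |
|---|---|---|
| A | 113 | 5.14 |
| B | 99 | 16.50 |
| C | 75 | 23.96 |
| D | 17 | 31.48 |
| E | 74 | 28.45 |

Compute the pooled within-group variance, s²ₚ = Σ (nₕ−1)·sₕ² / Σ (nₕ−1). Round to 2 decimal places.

394.27

A: (113−1)·5.14² = 112·26.4196 = 2958.9952
B: (99−1)·16.50² = 98·272.25 = 26680.5
C: (75−1)·23.96² = 74·574.0816 = 42482.0384
D: (17−1)·31.48² = 16·990.9904 = 15855.8464
E: (74−1)·28.45² = 73·809.4025 = 59086.3825
Numerator = 147063.7625; denominator = Σ(nₕ−1) = 373.
s²ₚ = 147063.7625/373 = 394.2728... → 394.27.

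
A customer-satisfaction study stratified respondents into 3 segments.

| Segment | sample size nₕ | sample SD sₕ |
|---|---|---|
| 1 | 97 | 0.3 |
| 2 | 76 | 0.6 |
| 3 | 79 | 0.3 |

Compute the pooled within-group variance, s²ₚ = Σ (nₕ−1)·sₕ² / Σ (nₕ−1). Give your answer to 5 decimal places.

0.17133

Degrees of freedom: 96 + 75 + 78 = 249.
Σ(nₕ−1)sₕ² = 96·0.09 + 75·0.36 + 78·0.09 = 42.66.
s²ₚ = 42.66 / 249 = 0.1713253... → 0.17133.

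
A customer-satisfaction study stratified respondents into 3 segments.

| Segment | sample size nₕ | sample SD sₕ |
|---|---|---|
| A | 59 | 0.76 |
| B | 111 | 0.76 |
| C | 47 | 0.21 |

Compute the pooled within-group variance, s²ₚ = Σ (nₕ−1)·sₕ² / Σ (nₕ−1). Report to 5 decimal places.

Degrees of freedom: 58 + 110 + 46 = 214.
Σ(nₕ−1)sₕ² = 58·0.5776 + 110·0.5776 + 46·0.0441 = 99.0654.
s²ₚ = 99.0654 / 214 = 0.4629224... → 0.46292.

0.46292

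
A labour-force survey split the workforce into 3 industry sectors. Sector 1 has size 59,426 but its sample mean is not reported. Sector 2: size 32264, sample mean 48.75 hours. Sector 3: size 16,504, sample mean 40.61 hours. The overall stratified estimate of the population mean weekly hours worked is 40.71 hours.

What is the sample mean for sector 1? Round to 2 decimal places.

N = 59426 + 32264 + 16504 = 108194.
Overall total = μ·N = 40.71·108194 = 4404577.74.
Subtract the known strata: 32264·48.75 + 16504·40.61 = 2243097.44.
Remaining total for sector 1: 4404577.74 − 2243097.44 = 2161480.3.
Divide by its size: 2161480.3 / 59426 = 36.3726... → 36.37.

36.37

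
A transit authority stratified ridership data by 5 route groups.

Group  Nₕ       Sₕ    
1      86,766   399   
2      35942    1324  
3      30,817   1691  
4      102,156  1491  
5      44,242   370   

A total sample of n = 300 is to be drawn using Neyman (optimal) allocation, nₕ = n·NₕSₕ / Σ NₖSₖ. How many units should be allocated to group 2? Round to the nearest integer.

1: NₕSₕ = 86766·399 = 34619634
2: NₕSₕ = 35942·1324 = 47587208
3: NₕSₕ = 30817·1691 = 52111547
4: NₕSₕ = 102156·1491 = 152314596
5: NₕSₕ = 44242·370 = 16369540
Σ NₕSₕ = 303002525.
n_2 = 300·47587208/303002525 = 47.116... → 47.

47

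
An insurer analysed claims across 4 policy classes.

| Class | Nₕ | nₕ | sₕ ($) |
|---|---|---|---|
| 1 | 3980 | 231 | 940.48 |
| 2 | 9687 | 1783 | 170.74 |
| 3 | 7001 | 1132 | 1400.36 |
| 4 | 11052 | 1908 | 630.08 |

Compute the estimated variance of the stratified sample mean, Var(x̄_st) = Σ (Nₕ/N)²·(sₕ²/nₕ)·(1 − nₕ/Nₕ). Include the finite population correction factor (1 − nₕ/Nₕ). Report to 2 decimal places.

N = 31720; Wₕ = Nₕ/N.
class 1: (3980/31720)²·940.48²/231·(1 − 231/3980) = 56.78313
class 2: (9687/31720)²·170.74²/1783·(1 − 1783/9687) = 1.24420
class 3: (7001/31720)²·1400.36²/1132·(1 − 1132/7001) = 70.74419
class 4: (11052/31720)²·630.08²/1908·(1 − 1908/11052) = 20.89892
Sum = 149.67043 → 149.67.

149.67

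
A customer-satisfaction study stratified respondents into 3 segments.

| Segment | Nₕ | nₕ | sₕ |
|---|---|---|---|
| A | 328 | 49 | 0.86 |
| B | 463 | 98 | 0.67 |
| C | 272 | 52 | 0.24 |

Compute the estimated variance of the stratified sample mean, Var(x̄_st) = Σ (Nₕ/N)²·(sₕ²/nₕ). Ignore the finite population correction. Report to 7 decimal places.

N = 1063. Term for each stratum: Wₕ²sₕ²/nₕ.
Var(x̄_st) = 0.0014370834 + 0.0008689984 + 0.0000725254 = 0.0023786073 → 0.0023786.

0.0023786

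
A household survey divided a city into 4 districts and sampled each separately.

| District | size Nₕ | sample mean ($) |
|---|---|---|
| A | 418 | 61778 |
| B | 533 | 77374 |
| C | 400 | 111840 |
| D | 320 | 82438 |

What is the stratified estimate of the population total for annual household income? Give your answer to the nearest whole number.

138179706

Estimate total by summing Nₕ·x̄ₕ over strata.
418·61778 + 533·77374 + 400·111840 + 320·82438 = 25823204 + 41240342 + 44736000 + 26380160 = 138179706.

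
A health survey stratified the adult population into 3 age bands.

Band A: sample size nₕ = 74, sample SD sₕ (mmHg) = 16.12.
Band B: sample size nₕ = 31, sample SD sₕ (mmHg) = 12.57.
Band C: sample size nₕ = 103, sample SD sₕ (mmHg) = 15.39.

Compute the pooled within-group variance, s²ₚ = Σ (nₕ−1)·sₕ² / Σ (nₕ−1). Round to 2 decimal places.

233.50

A: (74−1)·16.12² = 73·259.8544 = 18969.3712
B: (31−1)·12.57² = 30·158.0049 = 4740.147
C: (103−1)·15.39² = 102·236.8521 = 24158.9142
Numerator = 47868.4324; denominator = Σ(nₕ−1) = 205.
s²ₚ = 47868.4324/205 = 233.5045... → 233.50.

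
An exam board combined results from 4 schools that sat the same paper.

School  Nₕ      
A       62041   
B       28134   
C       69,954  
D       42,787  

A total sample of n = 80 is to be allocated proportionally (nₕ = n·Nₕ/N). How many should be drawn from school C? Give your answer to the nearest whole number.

28

Share of school C = 69954/202916 = 0.34474.
Allocate 80 × 0.34474 = 27.579... → 28.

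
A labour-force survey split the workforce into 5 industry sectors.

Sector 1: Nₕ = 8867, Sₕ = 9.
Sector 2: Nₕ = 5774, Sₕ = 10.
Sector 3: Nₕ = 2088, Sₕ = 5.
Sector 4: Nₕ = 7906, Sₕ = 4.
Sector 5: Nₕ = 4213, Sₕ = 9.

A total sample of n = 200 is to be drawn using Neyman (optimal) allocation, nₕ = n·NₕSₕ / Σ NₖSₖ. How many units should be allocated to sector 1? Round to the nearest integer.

Σ NₕSₕ = 8867·9 + 5774·10 + 2088·5 + 7906·4 + 4213·9 = 217524.
Share for 1: 79803/217524 = 0.36687.
n_1 = 200 × 0.36687 = 73.374... → 73.

73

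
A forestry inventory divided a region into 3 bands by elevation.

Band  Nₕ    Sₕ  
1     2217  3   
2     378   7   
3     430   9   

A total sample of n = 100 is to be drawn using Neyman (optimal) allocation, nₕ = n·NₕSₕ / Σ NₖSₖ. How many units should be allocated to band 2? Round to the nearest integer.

Σ NₕSₕ = 2217·3 + 378·7 + 430·9 = 13167.
Share for 2: 2646/13167 = 0.20096.
n_2 = 100 × 0.20096 = 20.096... → 20.

20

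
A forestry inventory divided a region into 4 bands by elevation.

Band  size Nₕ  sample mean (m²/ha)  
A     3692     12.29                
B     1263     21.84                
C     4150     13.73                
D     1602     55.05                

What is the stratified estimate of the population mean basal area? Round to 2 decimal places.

N = 10707; weights Wₕ = Nₕ/N = (0.3448, 0.1180, 0.3876, 0.1496).
x̄_st = Σ Wₕ·x̄ₕ = 0.3448·12.29 + 0.1180·21.84 + 0.3876·13.73 + 0.1496·55.05 ≈ 20.3725...
→ 20.37.

20.37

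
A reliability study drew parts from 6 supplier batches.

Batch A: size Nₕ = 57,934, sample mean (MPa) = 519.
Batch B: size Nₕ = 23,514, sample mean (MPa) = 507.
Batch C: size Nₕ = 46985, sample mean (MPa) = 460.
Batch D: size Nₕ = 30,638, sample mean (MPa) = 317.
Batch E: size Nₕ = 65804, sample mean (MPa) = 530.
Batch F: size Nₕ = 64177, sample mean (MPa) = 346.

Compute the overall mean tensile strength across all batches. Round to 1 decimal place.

451.1

N = 289052; weights Wₕ = Nₕ/N = (0.2004, 0.0813, 0.1625, 0.1060, 0.2277, 0.2220).
x̄_st = Σ Wₕ·x̄ₕ = 0.2004·519 + 0.0813·507 + 0.1625·460 + 0.1060·317 + 0.2277·530 + 0.2220·346 ≈ 451.116...
→ 451.1.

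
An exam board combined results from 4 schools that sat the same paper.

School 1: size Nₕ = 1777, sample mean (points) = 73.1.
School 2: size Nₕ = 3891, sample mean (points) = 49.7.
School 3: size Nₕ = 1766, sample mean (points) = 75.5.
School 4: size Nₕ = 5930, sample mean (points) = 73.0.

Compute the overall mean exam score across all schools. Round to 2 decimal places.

N = 13364; weights Wₕ = Nₕ/N = (0.1330, 0.2912, 0.1321, 0.4437).
x̄_st = Σ Wₕ·x̄ₕ = 0.1330·73.1 + 0.2912·49.7 + 0.1321·75.5 + 0.4437·73.0 ≈ 66.5597...
→ 66.56.

66.56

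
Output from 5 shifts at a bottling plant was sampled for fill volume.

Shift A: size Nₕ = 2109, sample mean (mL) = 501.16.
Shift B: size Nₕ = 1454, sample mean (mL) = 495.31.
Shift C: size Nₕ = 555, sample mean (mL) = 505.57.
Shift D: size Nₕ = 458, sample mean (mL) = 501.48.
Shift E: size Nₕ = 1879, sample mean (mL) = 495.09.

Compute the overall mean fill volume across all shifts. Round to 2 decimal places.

N = 2109 + 1454 + 555 + 458 + 1879 = 6455.
Weight each subgroup mean by Nₕ/N and sum.
Σ Nₕx̄ₕ = 2109·501.16 + 1454·495.31 + 555·505.57 + 458·501.48 + 1879·495.09 = 1056946.44 + 720180.74 + 280591.35 + 229677.84 + 930274.11 = 3217670.48.
Divide by N: 3217670.48 / 6455 = 498.4772... → 498.48.

498.48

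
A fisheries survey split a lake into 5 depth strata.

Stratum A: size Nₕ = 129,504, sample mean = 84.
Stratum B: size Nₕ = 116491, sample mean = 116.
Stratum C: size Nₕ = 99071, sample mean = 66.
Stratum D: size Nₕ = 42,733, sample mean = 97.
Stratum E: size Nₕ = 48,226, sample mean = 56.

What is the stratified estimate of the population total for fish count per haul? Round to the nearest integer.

Population total = Σ Nₕ·x̄ₕ (each stratum's size times its mean).
129504·84 + 116491·116 + 99071·66 + 42733·97 + 48226·56 = 10878336 + 13512956 + 6538686 + 4145101 + 2700656 = 37775735.

37775735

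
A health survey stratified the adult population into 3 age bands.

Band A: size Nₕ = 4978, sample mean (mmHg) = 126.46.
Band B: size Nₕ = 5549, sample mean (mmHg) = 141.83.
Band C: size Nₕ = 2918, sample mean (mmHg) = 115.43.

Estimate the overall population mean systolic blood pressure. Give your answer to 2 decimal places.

N = 13445; weights Wₕ = Nₕ/N = (0.3702, 0.4127, 0.2170).
x̄_st = Σ Wₕ·x̄ₕ = 0.3702·126.46 + 0.4127·141.83 + 0.2170·115.43 ≈ 130.4096...
→ 130.41.

130.41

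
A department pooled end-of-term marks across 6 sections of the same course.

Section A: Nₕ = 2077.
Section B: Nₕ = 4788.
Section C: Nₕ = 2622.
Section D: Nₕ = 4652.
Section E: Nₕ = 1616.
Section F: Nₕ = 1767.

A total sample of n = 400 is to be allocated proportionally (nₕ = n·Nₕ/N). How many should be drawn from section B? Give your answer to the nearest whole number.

N = 2077 + 4788 + 2622 + 4652 + 1616 + 1767 = 17522.
n_B = 400·4788/17522 = 109.303... → 109.

109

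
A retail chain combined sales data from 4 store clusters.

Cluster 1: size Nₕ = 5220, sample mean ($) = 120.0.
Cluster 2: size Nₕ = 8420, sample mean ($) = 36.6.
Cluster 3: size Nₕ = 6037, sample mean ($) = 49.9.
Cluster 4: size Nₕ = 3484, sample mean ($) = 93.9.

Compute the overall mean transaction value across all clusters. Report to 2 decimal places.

67.48

x̄_st = (Σ Nₕx̄ₕ) / (Σ Nₕ) = (5220·120.0 + 8420·36.6 + 6037·49.9 + 3484·93.9) / 23161
= 1562965.9 / 23161 = 67.4827... → 67.48.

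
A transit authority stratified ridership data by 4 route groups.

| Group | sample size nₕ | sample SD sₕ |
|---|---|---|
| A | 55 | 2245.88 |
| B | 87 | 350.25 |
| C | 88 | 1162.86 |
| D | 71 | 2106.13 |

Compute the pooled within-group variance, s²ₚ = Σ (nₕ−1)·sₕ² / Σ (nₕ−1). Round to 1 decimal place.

2394191.4

Degrees of freedom: 54 + 86 + 87 + 70 = 297.
Σ(nₕ−1)sₕ² = 54·5043976.9744 + 86·122675.0625 + 87·1352243.3796 + 70·4435783.5769 = 711074836.4008.
s²ₚ = 711074836.4008 / 297 = 2394191.368... → 2394191.4.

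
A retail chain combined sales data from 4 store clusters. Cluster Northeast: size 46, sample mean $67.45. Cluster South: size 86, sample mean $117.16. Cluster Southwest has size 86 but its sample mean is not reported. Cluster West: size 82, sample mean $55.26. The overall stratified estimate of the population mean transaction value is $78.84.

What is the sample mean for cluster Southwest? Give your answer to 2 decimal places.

Σ Nₕx̄ₕ = N·μ, so 86·x̄_Southwest = 300·78.84 − (46·67.45 + 86·117.16 + 82·55.26).
= 23652 − 17709.78 = 5942.22.
x̄_Southwest = 5942.22 / 86 = 69.0956... → 69.10.

69.10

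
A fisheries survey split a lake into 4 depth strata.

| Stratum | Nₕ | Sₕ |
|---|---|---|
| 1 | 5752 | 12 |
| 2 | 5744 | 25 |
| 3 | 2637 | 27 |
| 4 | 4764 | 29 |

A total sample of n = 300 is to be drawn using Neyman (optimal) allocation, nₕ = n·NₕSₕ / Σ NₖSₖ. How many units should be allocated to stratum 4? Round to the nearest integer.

98

1: NₕSₕ = 5752·12 = 69024
2: NₕSₕ = 5744·25 = 143600
3: NₕSₕ = 2637·27 = 71199
4: NₕSₕ = 4764·29 = 138156
Σ NₕSₕ = 421979.
n_4 = 300·138156/421979 = 98.220... → 98.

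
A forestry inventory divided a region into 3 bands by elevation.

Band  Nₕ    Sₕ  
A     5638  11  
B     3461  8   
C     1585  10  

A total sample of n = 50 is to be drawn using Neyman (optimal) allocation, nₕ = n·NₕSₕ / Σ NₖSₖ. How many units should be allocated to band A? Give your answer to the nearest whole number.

Σ NₕSₕ = 5638·11 + 3461·8 + 1585·10 = 105556.
Share for A: 62018/105556 = 0.58754.
n_A = 50 × 0.58754 = 29.377... → 29.

29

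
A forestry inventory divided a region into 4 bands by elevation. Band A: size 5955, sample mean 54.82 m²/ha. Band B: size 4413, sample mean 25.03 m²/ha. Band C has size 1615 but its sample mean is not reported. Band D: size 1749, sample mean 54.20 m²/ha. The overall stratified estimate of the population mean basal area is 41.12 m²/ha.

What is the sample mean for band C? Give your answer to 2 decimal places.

20.40

N = 5955 + 4413 + 1615 + 1749 = 13732.
Overall total = μ·N = 41.12·13732 = 564659.84.
Subtract the known strata: 5955·54.82 + 4413·25.03 + 1749·54.20 = 531706.29.
Remaining total for band C: 564659.84 − 531706.29 = 32953.55.
Divide by its size: 32953.55 / 1615 = 20.4047... → 20.40.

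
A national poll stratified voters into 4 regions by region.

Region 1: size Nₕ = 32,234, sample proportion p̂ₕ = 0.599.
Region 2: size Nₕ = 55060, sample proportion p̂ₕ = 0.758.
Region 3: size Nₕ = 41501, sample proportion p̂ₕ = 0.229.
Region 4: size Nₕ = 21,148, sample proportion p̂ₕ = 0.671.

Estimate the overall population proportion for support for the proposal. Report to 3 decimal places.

Wₕ = Nₕ/N with N = 149943: 0.2150, 0.3672, 0.2768, 0.1410.
p̂_st = 0.2150·0.599 + 0.3672·0.758 + 0.2768·0.229 + 0.1410·0.671 ≈ 0.56513... → 0.565.

0.565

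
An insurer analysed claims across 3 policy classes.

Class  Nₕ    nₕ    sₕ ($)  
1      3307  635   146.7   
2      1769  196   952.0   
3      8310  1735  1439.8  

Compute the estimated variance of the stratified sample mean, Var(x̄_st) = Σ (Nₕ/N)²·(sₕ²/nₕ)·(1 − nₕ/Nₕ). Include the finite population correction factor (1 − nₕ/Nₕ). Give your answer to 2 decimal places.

N = 13386; Wₕ = Nₕ/N.
class 1: (3307/13386)²·146.7²/635·(1 − 635/3307) = 1.67130
class 2: (1769/13386)²·952.0²/196·(1 − 196/1769) = 71.80798
class 3: (8310/13386)²·1439.8²/1735·(1 − 1735/8310) = 364.33425
Sum = 437.81354 → 437.81.

437.81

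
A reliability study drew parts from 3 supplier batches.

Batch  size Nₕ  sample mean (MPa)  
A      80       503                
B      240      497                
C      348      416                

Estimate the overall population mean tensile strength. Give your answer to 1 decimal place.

N = 80 + 240 + 348 = 668.
The stratified mean weights each stratum mean by its population share Nₕ/N.
Σ Nₕx̄ₕ = 80·503 + 240·497 + 348·416 = 40240 + 119280 + 144768 = 304288.
Divide by N: 304288 / 668 = 455.521... → 455.5.

455.5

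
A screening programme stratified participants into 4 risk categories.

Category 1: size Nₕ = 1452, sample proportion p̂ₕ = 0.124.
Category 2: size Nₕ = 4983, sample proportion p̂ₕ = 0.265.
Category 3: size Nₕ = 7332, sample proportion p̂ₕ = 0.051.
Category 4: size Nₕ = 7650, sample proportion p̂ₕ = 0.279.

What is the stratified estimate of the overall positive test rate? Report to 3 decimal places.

0.187

Wₕ = Nₕ/N with N = 21417: 0.0678, 0.2327, 0.3423, 0.3572.
p̂_st = 0.0678·0.124 + 0.2327·0.265 + 0.3423·0.051 + 0.3572·0.279 ≈ 0.18718... → 0.187.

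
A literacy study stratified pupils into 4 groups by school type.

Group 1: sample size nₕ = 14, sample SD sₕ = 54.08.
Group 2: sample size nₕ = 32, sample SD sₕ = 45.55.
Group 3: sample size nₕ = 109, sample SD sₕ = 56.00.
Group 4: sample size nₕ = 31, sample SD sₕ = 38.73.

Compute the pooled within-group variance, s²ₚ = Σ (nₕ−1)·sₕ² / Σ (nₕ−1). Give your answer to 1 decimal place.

2670.5

1: (14−1)·54.08² = 13·2924.6464 = 38020.4032
2: (32−1)·45.55² = 31·2074.8025 = 64318.8775
3: (109−1)·56.00² = 108·3136 = 338688
4: (31−1)·38.73² = 30·1500.0129 = 45000.387
Numerator = 486027.6677; denominator = Σ(nₕ−1) = 182.
s²ₚ = 486027.6677/182 = 2670.482... → 2670.5.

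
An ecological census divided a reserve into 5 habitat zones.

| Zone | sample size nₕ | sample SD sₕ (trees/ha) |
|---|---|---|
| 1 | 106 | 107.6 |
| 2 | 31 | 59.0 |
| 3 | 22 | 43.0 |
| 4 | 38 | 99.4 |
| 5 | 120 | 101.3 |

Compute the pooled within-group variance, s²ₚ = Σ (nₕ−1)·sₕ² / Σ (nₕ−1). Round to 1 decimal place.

Degrees of freedom: 105 + 30 + 21 + 37 + 119 = 312.
Σ(nₕ−1)sₕ² = 105·11577.76 + 30·3481 + 21·1849 + 37·9880.36 + 119·10261.69 = 2945638.23.
s²ₚ = 2945638.23 / 312 = 9441.148... → 9441.1.

9441.1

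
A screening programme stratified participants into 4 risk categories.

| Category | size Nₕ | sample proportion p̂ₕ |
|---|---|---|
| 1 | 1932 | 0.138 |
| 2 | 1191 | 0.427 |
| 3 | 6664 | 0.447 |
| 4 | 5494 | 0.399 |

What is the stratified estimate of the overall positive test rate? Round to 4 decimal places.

N = 1932 + 1191 + 6664 + 5494 = 15281.
Overall proportion = Σ (Nₕ/N)·p̂ₕ.
Σ Nₕp̂ₕ = 266.616 + 508.557 + 2978.808 + 2192.106 = 5946.087.
5946.087 / 15281 = 0.389116... → 0.3891.

0.3891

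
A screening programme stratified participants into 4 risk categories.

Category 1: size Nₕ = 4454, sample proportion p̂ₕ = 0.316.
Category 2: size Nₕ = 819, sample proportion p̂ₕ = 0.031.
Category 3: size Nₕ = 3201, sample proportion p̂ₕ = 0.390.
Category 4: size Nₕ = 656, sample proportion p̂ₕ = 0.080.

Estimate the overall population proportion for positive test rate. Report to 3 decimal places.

0.299

Wₕ = Nₕ/N with N = 9130: 0.4878, 0.0897, 0.3506, 0.0719.
p̂_st = 0.4878·0.316 + 0.0897·0.031 + 0.3506·0.390 + 0.0719·0.080 ≈ 0.29942... → 0.299.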